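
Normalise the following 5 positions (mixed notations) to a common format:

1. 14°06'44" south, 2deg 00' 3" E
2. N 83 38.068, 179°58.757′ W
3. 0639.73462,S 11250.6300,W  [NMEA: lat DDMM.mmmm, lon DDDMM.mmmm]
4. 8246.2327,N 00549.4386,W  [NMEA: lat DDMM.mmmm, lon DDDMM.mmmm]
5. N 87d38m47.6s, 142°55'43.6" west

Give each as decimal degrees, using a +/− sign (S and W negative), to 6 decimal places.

1. -14.112222, 2.000833
2. 83.634467, -179.979283
3. -6.662244, -112.843833
4. 82.770545, -5.823977
5. 87.646556, -142.928778

Point 1:
  φ: 14 + 6/60 + 44/3600 = 14.1122222
  S → negative
  λ: 0′ + 3″ = 0.05000′; 2 + 0.05000/60 = 2.0008333
  E ⇒ keep positive
Point 2:
  Lat: 38.068′ = 0.634467°; total 83.6344667
  N → positive
  λ: 58.757′ = 0.979283°; total 179.9792833
  W ⇒ negate
Point 3:
  Latitude: degrees = first 2 digits = 6, minutes = 39.73462; 6 + 39.73462/60 = 6.6622437
  S → negative
  Lon: split at 3 digits → 112° and 50.63′; 112 + 50.63/60 = 112.8438333
  W → negative
Point 4:
  Lat: split at 2 digits → 82° and 46.2327′; 82 + 46.2327/60 = 82.7705450
  N → positive
  Lon: degrees = first 3 digits = 5, minutes = 49.4386; 5 + 49.4386/60 = 5.8239767
  W → negative
Point 5:
  Lat: 87° + 38/60 + 47.6/3600 = 87 + 0.633333 + 0.013222 = 87.6465556
  N → positive
  Lon: 142° + 55/60 + 43.6/3600 = 142 + 0.916667 + 0.012111 = 142.9287778
  hemisphere W, so the sign is −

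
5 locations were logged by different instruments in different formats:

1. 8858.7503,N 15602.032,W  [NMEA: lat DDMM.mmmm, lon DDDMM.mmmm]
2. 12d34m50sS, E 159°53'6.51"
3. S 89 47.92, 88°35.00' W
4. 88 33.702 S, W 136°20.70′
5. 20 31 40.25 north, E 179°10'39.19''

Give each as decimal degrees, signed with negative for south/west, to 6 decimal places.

1. 88.979172, -156.033867
2. -12.580556, 159.885142
3. -89.798667, -88.583333
4. -88.561700, -136.345000
5. 20.527847, 179.177553

Point 1:
  Latitude: split at 2 digits → 88° and 58.7503′; 88 + 58.7503/60 = 88.9791717
  N ⇒ keep positive
  λ: split at 3 digits → 156° and 2.032′; 156 + 2.032/60 = 156.0338667
  W ⇒ negate
Point 2:
  φ: 12° + 34/60 + 50/3600 = 12 + 0.566667 + 0.013889 = 12.5805556
  hemisphere S, so the sign is −
  Lon: 53′ + 6.51″ = 53.10850′; 159 + 53.10850/60 = 159.8851417
  E → positive
Point 3:
  φ: 47.92′ = 0.798667°; total 89.7986667
  S ⇒ negate
  λ: 35′ = 0.583333°; total 88.5833333
  W ⇒ negate
Point 4:
  Lat: 88 + 33.702/60 = 88.5617000
  S → negative
  Longitude: 20.7′ = 0.345000°; total 136.3450000
  W → negative
Point 5:
  Latitude: 20 + 31/60 + 40.25/3600 = 20.5278472
  N ⇒ keep positive
  Lon: 10′ + 39.19″ = 10.65317′; 179 + 10.65317/60 = 179.1775528
  E ⇒ keep positive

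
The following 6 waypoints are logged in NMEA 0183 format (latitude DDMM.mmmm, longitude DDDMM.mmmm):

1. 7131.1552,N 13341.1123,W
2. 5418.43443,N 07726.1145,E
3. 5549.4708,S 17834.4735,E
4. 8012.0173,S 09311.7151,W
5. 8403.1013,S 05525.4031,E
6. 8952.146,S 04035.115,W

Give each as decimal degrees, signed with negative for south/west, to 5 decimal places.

Point 1:
  Latitude: degrees = first 2 digits = 71, minutes = 31.1552; 71 + 31.1552/60 = 71.519253
  N → positive
  λ: split at 3 digits → 133° and 41.1123′; 133 + 41.1123/60 = 133.685205
  W ⇒ negate
Point 2:
  φ: split at 2 digits → 54° and 18.43443′; 54 + 18.43443/60 = 54.307241
  N → positive
  λ: split at 3 digits → 077° and 26.1145′; 77 + 26.1145/60 = 77.435242
  E → positive
Point 3:
  Lat: degrees = first 2 digits = 55, minutes = 49.4708; 55 + 49.4708/60 = 55.824513
  hemisphere S, so the sign is −
  Lon: split at 3 digits → 178° and 34.4735′; 178 + 34.4735/60 = 178.574558
  E ⇒ keep positive
Point 4:
  φ: degrees = first 2 digits = 80, minutes = 12.0173; 80 + 12.0173/60 = 80.200288
  hemisphere S, so the sign is −
  λ: degrees = first 3 digits = 93, minutes = 11.7151; 93 + 11.7151/60 = 93.195252
  W → negative
Point 5:
  Lat: degrees = first 2 digits = 84, minutes = 3.1013; 84 + 3.1013/60 = 84.051688
  S → negative
  Longitude: degrees = first 3 digits = 55, minutes = 25.4031; 55 + 25.4031/60 = 55.423385
  E ⇒ keep positive
Point 6:
  Lat: degrees = first 2 digits = 89, minutes = 52.146; 89 + 52.146/60 = 89.869100
  S ⇒ negate
  Lon: split at 3 digits → 040° and 35.115′; 40 + 35.115/60 = 40.585250
  W ⇒ negate

1. 71.51925, -133.68521
2. 54.30724, 77.43524
3. -55.82451, 178.57456
4. -80.20029, -93.19525
5. -84.05169, 55.42339
6. -89.86910, -40.58525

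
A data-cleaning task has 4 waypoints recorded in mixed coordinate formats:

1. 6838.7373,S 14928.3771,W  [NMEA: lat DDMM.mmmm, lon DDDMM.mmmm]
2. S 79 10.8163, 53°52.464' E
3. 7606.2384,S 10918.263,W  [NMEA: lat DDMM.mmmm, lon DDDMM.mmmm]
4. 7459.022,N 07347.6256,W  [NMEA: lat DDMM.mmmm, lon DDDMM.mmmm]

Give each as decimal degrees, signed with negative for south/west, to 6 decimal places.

Point 1:
  Lat: split at 2 digits → 68° and 38.7373′; 68 + 38.7373/60 = 68.6456217
  hemisphere S, so the sign is −
  Lon: degrees = first 3 digits = 149, minutes = 28.3771; 149 + 28.3771/60 = 149.4729517
  W ⇒ negate
Point 2:
  Latitude: 79 + 10.8163/60 = 79.1802717
  S → negative
  Lon: 52.464′ = 0.874400°; total 53.8744000
  E → positive
Point 3:
  Lat: degrees = first 2 digits = 76, minutes = 6.2384; 76 + 6.2384/60 = 76.1039733
  S ⇒ negate
  λ: degrees = first 3 digits = 109, minutes = 18.263; 109 + 18.263/60 = 109.3043833
  hemisphere W, so the sign is −
Point 4:
  φ: split at 2 digits → 74° and 59.022′; 74 + 59.022/60 = 74.9837000
  N → positive
  Lon: split at 3 digits → 073° and 47.6256′; 73 + 47.6256/60 = 73.7937600
  hemisphere W, so the sign is −

1. -68.645622, -149.472952
2. -79.180272, 53.874400
3. -76.103973, -109.304383
4. 74.983700, -73.793760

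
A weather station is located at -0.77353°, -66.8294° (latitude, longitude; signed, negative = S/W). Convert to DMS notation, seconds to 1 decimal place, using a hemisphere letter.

0°46′24.7″ S, 66°49′45.8″ W

Latitude is negative → S; |value| = 0.773530
Lat: whole degrees 0; 46.41180′ → 46′ and 24.708″
Longitude is negative → W; |value| = 66.829400
Longitude: 0.829400 × 60 = 49.76400′ → 49′, remainder × 60 = 45.840″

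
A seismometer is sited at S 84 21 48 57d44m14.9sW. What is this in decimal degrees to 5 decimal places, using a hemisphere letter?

84.36333° S, 57.73747° W

φ: 84 + 21/60 + 48/3600 = 84.363333
Longitude: 57° + 44/60 + 14.9/3600 = 57 + 0.733333 + 0.004139 = 57.737472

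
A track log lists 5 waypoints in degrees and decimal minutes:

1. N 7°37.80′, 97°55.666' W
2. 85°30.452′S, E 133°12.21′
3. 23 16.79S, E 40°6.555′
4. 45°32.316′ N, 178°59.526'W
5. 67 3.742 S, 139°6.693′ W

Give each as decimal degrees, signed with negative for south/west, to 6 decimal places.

1. 7.630000, -97.927767
2. -85.507533, 133.203500
3. -23.279833, 40.109250
4. 45.538600, -178.992100
5. -67.062367, -139.111550

Point 1:
  φ: 7 + 37.8/60 = 7.6300000
  N ⇒ keep positive
  λ: 97 + 55.666/60 = 97.9277667
  W ⇒ negate
Point 2:
  Lat: 85 + 30.452/60 = 85.5075333
  hemisphere S, so the sign is −
  Lon: 12.21′ = 0.203500°; total 133.2035000
  E ⇒ keep positive
Point 3:
  Latitude: 23 + 16.79/60 = 23.2798333
  S → negative
  Lon: 6.555′ = 0.109250°; total 40.1092500
  E ⇒ keep positive
Point 4:
  Lat: 45 + 32.316/60 = 45.5386000
  N ⇒ keep positive
  Longitude: 59.526′ = 0.992100°; total 178.9921000
  W ⇒ negate
Point 5:
  Latitude: 3.742′ = 0.062367°; total 67.0623667
  S ⇒ negate
  Longitude: 6.693′ = 0.111550°; total 139.1115500
  W → negative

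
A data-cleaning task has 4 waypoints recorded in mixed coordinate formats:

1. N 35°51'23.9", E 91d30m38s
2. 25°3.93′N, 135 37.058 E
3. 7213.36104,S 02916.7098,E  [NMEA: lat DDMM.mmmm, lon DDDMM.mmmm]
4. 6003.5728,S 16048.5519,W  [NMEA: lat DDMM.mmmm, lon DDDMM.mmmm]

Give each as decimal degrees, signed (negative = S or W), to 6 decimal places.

Point 1:
  Latitude: 35 + 51/60 + 23.9/3600 = 35.8566389
  N → positive
  λ: 91 + 30/60 + 38/3600 = 91.5105556
  E → positive
Point 2:
  Lat: 25 + 3.93/60 = 25.0655000
  N → positive
  Longitude: 135 + 37.058/60 = 135.6176333
  E ⇒ keep positive
Point 3:
  Latitude: split at 2 digits → 72° and 13.36104′; 72 + 13.36104/60 = 72.2226840
  S ⇒ negate
  Lon: split at 3 digits → 029° and 16.7098′; 29 + 16.7098/60 = 29.2784967
  E ⇒ keep positive
Point 4:
  Latitude: degrees = first 2 digits = 60, minutes = 3.5728; 60 + 3.5728/60 = 60.0595467
  S → negative
  λ: degrees = first 3 digits = 160, minutes = 48.5519; 160 + 48.5519/60 = 160.8091983
  W → negative

1. 35.856639, 91.510556
2. 25.065500, 135.617633
3. -72.222684, 29.278497
4. -60.059547, -160.809198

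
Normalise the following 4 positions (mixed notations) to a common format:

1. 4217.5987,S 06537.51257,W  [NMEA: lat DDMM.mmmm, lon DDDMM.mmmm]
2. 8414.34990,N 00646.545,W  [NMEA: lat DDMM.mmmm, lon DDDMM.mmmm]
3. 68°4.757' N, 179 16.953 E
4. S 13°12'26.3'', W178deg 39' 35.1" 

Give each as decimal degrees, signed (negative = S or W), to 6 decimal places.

1. -42.293312, -65.625210
2. 84.239165, -6.775750
3. 68.079283, 179.282550
4. -13.207306, -178.659750

Point 1:
  Lat: split at 2 digits → 42° and 17.5987′; 42 + 17.5987/60 = 42.2933117
  hemisphere S, so the sign is −
  Longitude: split at 3 digits → 065° and 37.51257′; 65 + 37.51257/60 = 65.6252095
  W ⇒ negate
Point 2:
  φ: degrees = first 2 digits = 84, minutes = 14.3499; 84 + 14.3499/60 = 84.2391650
  N → positive
  Longitude: degrees = first 3 digits = 6, minutes = 46.545; 6 + 46.545/60 = 6.7757500
  W ⇒ negate
Point 3:
  Latitude: 68 + 4.757/60 = 68.0792833
  N ⇒ keep positive
  Lon: 16.953′ = 0.282550°; total 179.2825500
  E ⇒ keep positive
Point 4:
  φ: 12′ + 26.3″ = 12.43833′; 13 + 12.43833/60 = 13.2073056
  hemisphere S, so the sign is −
  Lon: 39′ + 35.1″ = 39.58500′; 178 + 39.58500/60 = 178.6597500
  hemisphere W, so the sign is −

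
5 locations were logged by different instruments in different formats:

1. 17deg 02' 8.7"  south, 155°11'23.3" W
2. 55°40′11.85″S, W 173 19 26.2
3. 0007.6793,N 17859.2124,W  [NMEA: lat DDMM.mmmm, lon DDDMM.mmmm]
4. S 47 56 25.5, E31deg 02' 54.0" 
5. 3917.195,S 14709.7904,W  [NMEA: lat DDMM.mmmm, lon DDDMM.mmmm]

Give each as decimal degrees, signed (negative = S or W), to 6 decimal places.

Point 1:
  Lat: 2′ + 8.7″ = 2.14500′; 17 + 2.14500/60 = 17.0357500
  S ⇒ negate
  λ: 155° + 11/60 + 23.3/3600 = 155 + 0.183333 + 0.006472 = 155.1898056
  hemisphere W, so the sign is −
Point 2:
  Lat: 55 + 40/60 + 11.85/3600 = 55.6699583
  S ⇒ negate
  Longitude: 173 + 19/60 + 26.2/3600 = 173.3239444
  W → negative
Point 3:
  Latitude: split at 2 digits → 00° and 7.6793′; 0 + 7.6793/60 = 0.1279883
  N ⇒ keep positive
  Longitude: degrees = first 3 digits = 178, minutes = 59.2124; 178 + 59.2124/60 = 178.9868733
  W → negative
Point 4:
  Latitude: 47° + 56/60 + 25.5/3600 = 47 + 0.933333 + 0.007083 = 47.9404167
  S → negative
  Lon: 2′ + 54″ = 2.90000′; 31 + 2.90000/60 = 31.0483333
  E ⇒ keep positive
Point 5:
  φ: split at 2 digits → 39° and 17.195′; 39 + 17.195/60 = 39.2865833
  S ⇒ negate
  Longitude: split at 3 digits → 147° and 9.7904′; 147 + 9.7904/60 = 147.1631733
  hemisphere W, so the sign is −

1. -17.035750, -155.189806
2. -55.669958, -173.323944
3. 0.127988, -178.986873
4. -47.940417, 31.048333
5. -39.286583, -147.163173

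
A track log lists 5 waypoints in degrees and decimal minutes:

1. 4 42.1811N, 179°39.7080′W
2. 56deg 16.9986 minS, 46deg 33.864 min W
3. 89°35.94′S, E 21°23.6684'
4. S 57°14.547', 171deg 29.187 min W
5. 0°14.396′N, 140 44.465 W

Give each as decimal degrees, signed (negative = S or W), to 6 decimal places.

1. 4.703018, -179.661800
2. -56.283310, -46.564400
3. -89.599000, 21.394473
4. -57.242450, -171.486450
5. 0.239933, -140.741083

Point 1:
  φ: 42.1811′ = 0.703018°; total 4.7030183
  N ⇒ keep positive
  Longitude: 179 + 39.708/60 = 179.6618000
  W → negative
Point 2:
  Lat: 56 + 16.9986/60 = 56.2833100
  hemisphere S, so the sign is −
  Longitude: 33.864′ = 0.564400°; total 46.5644000
  W → negative
Point 3:
  Latitude: 35.94′ = 0.599000°; total 89.5990000
  hemisphere S, so the sign is −
  λ: 21 + 23.6684/60 = 21.3944733
  E ⇒ keep positive
Point 4:
  Lat: 14.547′ = 0.242450°; total 57.2424500
  S ⇒ negate
  Lon: 171 + 29.187/60 = 171.4864500
  W ⇒ negate
Point 5:
  Lat: 0 + 14.396/60 = 0.2399333
  N ⇒ keep positive
  λ: 44.465′ = 0.741083°; total 140.7410833
  hemisphere W, so the sign is −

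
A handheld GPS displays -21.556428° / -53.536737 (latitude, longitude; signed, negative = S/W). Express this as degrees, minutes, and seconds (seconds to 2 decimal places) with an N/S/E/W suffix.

Latitude is negative → S; |value| = 21.556428
φ: whole degrees 21; 33.38568′ → 33′ and 23.1408″
Longitude is negative → W; |value| = 53.536737
Lon: 0.536737 × 60 = 32.20422′ → 32′, remainder × 60 = 12.2532″

21°33′23.14″ S, 53°32′12.25″ W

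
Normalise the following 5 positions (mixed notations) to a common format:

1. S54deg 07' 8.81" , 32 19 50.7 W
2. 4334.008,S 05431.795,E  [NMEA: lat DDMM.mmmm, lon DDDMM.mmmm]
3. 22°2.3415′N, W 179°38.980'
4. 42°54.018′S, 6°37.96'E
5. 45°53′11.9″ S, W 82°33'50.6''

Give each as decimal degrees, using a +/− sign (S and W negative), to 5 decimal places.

Point 1:
  φ: 54 + 7/60 + 8.81/3600 = 54.119114
  S → negative
  Longitude: 32 + 19/60 + 50.7/3600 = 32.330750
  W → negative
Point 2:
  Lat: split at 2 digits → 43° and 34.008′; 43 + 34.008/60 = 43.566800
  S ⇒ negate
  Longitude: degrees = first 3 digits = 54, minutes = 31.795; 54 + 31.795/60 = 54.529917
  E → positive
Point 3:
  Lat: 22 + 2.3415/60 = 22.039025
  N → positive
  Longitude: 38.98′ = 0.649667°; total 179.649667
  hemisphere W, so the sign is −
Point 4:
  Latitude: 42 + 54.018/60 = 42.900300
  S ⇒ negate
  Longitude: 37.96′ = 0.632667°; total 6.632667
  E → positive
Point 5:
  Lat: 45 + 53/60 + 11.9/3600 = 45.886639
  S → negative
  Longitude: 82° + 33/60 + 50.6/3600 = 82 + 0.550000 + 0.014056 = 82.564056
  hemisphere W, so the sign is −

1. -54.11911, -32.33075
2. -43.56680, 54.52992
3. 22.03903, -179.64967
4. -42.90030, 6.63267
5. -45.88664, -82.56406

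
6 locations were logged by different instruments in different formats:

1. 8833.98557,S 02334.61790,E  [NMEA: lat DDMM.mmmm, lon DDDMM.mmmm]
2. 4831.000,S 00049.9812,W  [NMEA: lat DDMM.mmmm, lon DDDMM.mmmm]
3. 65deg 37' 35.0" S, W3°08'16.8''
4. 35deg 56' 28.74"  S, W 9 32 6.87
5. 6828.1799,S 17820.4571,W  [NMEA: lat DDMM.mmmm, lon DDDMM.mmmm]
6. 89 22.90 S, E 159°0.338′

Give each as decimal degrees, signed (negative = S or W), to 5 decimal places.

Point 1:
  Lat: degrees = first 2 digits = 88, minutes = 33.98557; 88 + 33.98557/60 = 88.566426
  S → negative
  λ: degrees = first 3 digits = 23, minutes = 34.6179; 23 + 34.6179/60 = 23.576965
  E → positive
Point 2:
  Latitude: split at 2 digits → 48° and 31′; 48 + 31/60 = 48.516667
  S → negative
  λ: degrees = first 3 digits = 0, minutes = 49.9812; 0 + 49.9812/60 = 0.833020
  W ⇒ negate
Point 3:
  Latitude: 65 + 37/60 + 35/3600 = 65.626389
  S → negative
  Lon: 8′ + 16.8″ = 8.28000′; 3 + 8.28000/60 = 3.138000
  W → negative
Point 4:
  φ: 35° + 56/60 + 28.74/3600 = 35 + 0.933333 + 0.007983 = 35.941317
  hemisphere S, so the sign is −
  Lon: 32′ + 6.87″ = 32.11450′; 9 + 32.11450/60 = 9.535242
  hemisphere W, so the sign is −
Point 5:
  Latitude: degrees = first 2 digits = 68, minutes = 28.1799; 68 + 28.1799/60 = 68.469665
  S ⇒ negate
  Longitude: degrees = first 3 digits = 178, minutes = 20.4571; 178 + 20.4571/60 = 178.340952
  W ⇒ negate
Point 6:
  φ: 22.9′ = 0.381667°; total 89.381667
  S → negative
  Lon: 0.338′ = 0.005633°; total 159.005633
  E → positive

1. -88.56643, 23.57697
2. -48.51667, -0.83302
3. -65.62639, -3.13800
4. -35.94132, -9.53524
5. -68.46967, -178.34095
6. -89.38167, 159.00563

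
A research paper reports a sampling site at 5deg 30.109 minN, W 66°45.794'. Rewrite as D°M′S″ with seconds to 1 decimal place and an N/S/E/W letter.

Lat: 30.10900′ → 30′ and 0.10900 × 60 = 6.540″
Lon: fractional minutes 0.79400 × 60 = 47.640″

5°30′6.5″ N, 66°45′47.6″ W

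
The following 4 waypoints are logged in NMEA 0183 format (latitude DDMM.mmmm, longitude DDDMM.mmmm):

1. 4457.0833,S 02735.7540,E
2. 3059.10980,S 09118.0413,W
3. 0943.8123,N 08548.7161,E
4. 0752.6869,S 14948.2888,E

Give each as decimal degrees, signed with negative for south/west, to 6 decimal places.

1. -44.951388, 27.595900
2. -30.985163, -91.300688
3. 9.730205, 85.811935
4. -7.878115, 149.804813

Point 1:
  Latitude: split at 2 digits → 44° and 57.0833′; 44 + 57.0833/60 = 44.9513883
  S ⇒ negate
  Lon: split at 3 digits → 027° and 35.754′; 27 + 35.754/60 = 27.5959000
  E → positive
Point 2:
  Latitude: split at 2 digits → 30° and 59.1098′; 30 + 59.1098/60 = 30.9851633
  S → negative
  Longitude: split at 3 digits → 091° and 18.0413′; 91 + 18.0413/60 = 91.3006883
  W → negative
Point 3:
  Latitude: degrees = first 2 digits = 9, minutes = 43.8123; 9 + 43.8123/60 = 9.7302050
  N ⇒ keep positive
  Longitude: split at 3 digits → 085° and 48.7161′; 85 + 48.7161/60 = 85.8119350
  E → positive
Point 4:
  φ: degrees = first 2 digits = 7, minutes = 52.6869; 7 + 52.6869/60 = 7.8781150
  hemisphere S, so the sign is −
  λ: degrees = first 3 digits = 149, minutes = 48.2888; 149 + 48.2888/60 = 149.8048133
  E ⇒ keep positive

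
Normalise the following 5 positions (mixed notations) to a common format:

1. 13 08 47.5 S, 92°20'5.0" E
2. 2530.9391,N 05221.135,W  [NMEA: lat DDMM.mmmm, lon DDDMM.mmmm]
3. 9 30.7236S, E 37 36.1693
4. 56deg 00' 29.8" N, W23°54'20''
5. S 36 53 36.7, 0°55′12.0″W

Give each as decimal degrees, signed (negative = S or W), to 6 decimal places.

Point 1:
  Lat: 13 + 8/60 + 47.5/3600 = 13.1465278
  S → negative
  Lon: 92° + 20/60 + 5/3600 = 92 + 0.333333 + 0.001389 = 92.3347222
  E → positive
Point 2:
  φ: degrees = first 2 digits = 25, minutes = 30.9391; 25 + 30.9391/60 = 25.5156517
  N → positive
  Longitude: degrees = first 3 digits = 52, minutes = 21.135; 52 + 21.135/60 = 52.3522500
  W → negative
Point 3:
  φ: 30.7236′ = 0.512060°; total 9.5120600
  S → negative
  Longitude: 37 + 36.1693/60 = 37.6028217
  E ⇒ keep positive
Point 4:
  φ: 56° + 0/60 + 29.8/3600 = 56 + 0.000000 + 0.008278 = 56.0082778
  N ⇒ keep positive
  Lon: 54′ + 20″ = 54.33333′; 23 + 54.33333/60 = 23.9055556
  W → negative
Point 5:
  Latitude: 36° + 53/60 + 36.7/3600 = 36 + 0.883333 + 0.010194 = 36.8935278
  hemisphere S, so the sign is −
  Longitude: 0° + 55/60 + 12/3600 = 0 + 0.916667 + 0.003333 = 0.9200000
  hemisphere W, so the sign is −

1. -13.146528, 92.334722
2. 25.515652, -52.352250
3. -9.512060, 37.602822
4. 56.008278, -23.905556
5. -36.893528, -0.920000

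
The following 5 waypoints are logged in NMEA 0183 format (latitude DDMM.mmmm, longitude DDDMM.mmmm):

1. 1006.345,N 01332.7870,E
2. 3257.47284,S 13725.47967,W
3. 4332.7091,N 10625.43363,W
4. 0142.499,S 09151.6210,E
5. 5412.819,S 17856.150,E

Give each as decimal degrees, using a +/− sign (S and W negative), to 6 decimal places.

1. 10.105750, 13.546450
2. -32.957881, -137.424661
3. 43.545152, -106.423894
4. -1.708317, 91.860350
5. -54.213650, 178.935833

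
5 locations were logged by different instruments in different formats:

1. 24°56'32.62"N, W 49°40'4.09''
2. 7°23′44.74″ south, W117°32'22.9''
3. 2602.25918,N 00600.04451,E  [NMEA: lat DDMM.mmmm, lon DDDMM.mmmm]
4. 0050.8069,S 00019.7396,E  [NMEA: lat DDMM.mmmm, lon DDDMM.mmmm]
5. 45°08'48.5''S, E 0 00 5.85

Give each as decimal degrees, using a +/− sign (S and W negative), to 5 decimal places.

Point 1:
  Latitude: 56′ + 32.62″ = 56.54367′; 24 + 56.54367/60 = 24.942394
  N → positive
  λ: 49° + 40/60 + 4.09/3600 = 49 + 0.666667 + 0.001136 = 49.667803
  hemisphere W, so the sign is −
Point 2:
  Latitude: 23′ + 44.74″ = 23.74567′; 7 + 23.74567/60 = 7.395761
  S → negative
  Lon: 32′ + 22.9″ = 32.38167′; 117 + 32.38167/60 = 117.539694
  W → negative
Point 3:
  φ: split at 2 digits → 26° and 2.25918′; 26 + 2.25918/60 = 26.037653
  N → positive
  Longitude: degrees = first 3 digits = 6, minutes = 0.04451; 6 + 0.04451/60 = 6.000742
  E → positive
Point 4:
  Latitude: degrees = first 2 digits = 0, minutes = 50.8069; 0 + 50.8069/60 = 0.846782
  S → negative
  Lon: split at 3 digits → 000° and 19.7396′; 0 + 19.7396/60 = 0.328993
  E → positive
Point 5:
  Lat: 45° + 8/60 + 48.5/3600 = 45 + 0.133333 + 0.013472 = 45.146806
  S → negative
  Longitude: 0° + 0/60 + 5.85/3600 = 0 + 0.000000 + 0.001625 = 0.001625
  E → positive

1. 24.94239, -49.66780
2. -7.39576, -117.53969
3. 26.03765, 6.00074
4. -0.84678, 0.32899
5. -45.14681, 0.00163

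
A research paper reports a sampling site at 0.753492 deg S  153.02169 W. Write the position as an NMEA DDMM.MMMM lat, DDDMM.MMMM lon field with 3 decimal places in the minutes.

φ: minutes = (0.753492 − 0) × 60 = 45.20952
Lon: fractional part 0.021690 → 1.30140 minutes

0045.210,S / 15301.301,W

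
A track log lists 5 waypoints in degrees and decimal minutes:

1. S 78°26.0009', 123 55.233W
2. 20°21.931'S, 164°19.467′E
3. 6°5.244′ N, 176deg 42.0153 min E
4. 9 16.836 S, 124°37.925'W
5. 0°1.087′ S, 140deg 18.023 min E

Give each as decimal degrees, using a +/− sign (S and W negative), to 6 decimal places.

1. -78.433348, -123.920550
2. -20.365517, 164.324450
3. 6.087400, 176.700255
4. -9.280600, -124.632083
5. -0.018117, 140.300383

Point 1:
  Latitude: 78 + 26.0009/60 = 78.4333483
  S → negative
  λ: 55.233′ = 0.920550°; total 123.9205500
  W → negative
Point 2:
  Lat: 20 + 21.931/60 = 20.3655167
  hemisphere S, so the sign is −
  Lon: 164 + 19.467/60 = 164.3244500
  E → positive
Point 3:
  Lat: 5.244′ = 0.087400°; total 6.0874000
  N ⇒ keep positive
  Lon: 176 + 42.0153/60 = 176.7002550
  E → positive
Point 4:
  φ: 16.836′ = 0.280600°; total 9.2806000
  S → negative
  λ: 37.925′ = 0.632083°; total 124.6320833
  W ⇒ negate
Point 5:
  Latitude: 1.087′ = 0.018117°; total 0.0181167
  S → negative
  Lon: 18.023′ = 0.300383°; total 140.3003833
  E → positive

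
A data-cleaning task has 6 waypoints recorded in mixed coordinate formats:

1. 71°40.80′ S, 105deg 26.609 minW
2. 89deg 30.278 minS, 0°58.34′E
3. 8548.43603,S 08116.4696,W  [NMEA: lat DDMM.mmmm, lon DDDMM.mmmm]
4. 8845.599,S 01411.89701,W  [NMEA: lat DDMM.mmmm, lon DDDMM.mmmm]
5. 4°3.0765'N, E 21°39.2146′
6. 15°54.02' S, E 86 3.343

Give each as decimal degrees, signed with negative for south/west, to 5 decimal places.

1. -71.68000, -105.44348
2. -89.50463, 0.97233
3. -85.80727, -81.27449
4. -88.75998, -14.19828
5. 4.05128, 21.65358
6. -15.90033, 86.05572

Point 1:
  Latitude: 40.8′ = 0.680000°; total 71.680000
  hemisphere S, so the sign is −
  Lon: 105 + 26.609/60 = 105.443483
  W ⇒ negate
Point 2:
  Latitude: 30.278′ = 0.504633°; total 89.504633
  S ⇒ negate
  Lon: 0 + 58.34/60 = 0.972333
  E ⇒ keep positive
Point 3:
  Lat: split at 2 digits → 85° and 48.43603′; 85 + 48.43603/60 = 85.807267
  hemisphere S, so the sign is −
  λ: split at 3 digits → 081° and 16.4696′; 81 + 16.4696/60 = 81.274493
  W → negative
Point 4:
  Lat: degrees = first 2 digits = 88, minutes = 45.599; 88 + 45.599/60 = 88.759983
  S ⇒ negate
  λ: split at 3 digits → 014° and 11.89701′; 14 + 11.89701/60 = 14.198284
  hemisphere W, so the sign is −
Point 5:
  Latitude: 4 + 3.0765/60 = 4.051275
  N ⇒ keep positive
  Longitude: 21 + 39.2146/60 = 21.653577
  E → positive
Point 6:
  φ: 54.02′ = 0.900333°; total 15.900333
  hemisphere S, so the sign is −
  Lon: 86 + 3.343/60 = 86.055717
  E ⇒ keep positive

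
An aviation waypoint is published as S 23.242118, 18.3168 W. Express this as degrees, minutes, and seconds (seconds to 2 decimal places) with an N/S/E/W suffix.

23°14′31.62″ S, 18°19′0.48″ W

Lat: 0.242118° → 14.52708′; 0.52708 × 60 = 31.6248″
Lon: 0.316800 × 60 = 19.00800′ → 19′, remainder × 60 = 0.4800″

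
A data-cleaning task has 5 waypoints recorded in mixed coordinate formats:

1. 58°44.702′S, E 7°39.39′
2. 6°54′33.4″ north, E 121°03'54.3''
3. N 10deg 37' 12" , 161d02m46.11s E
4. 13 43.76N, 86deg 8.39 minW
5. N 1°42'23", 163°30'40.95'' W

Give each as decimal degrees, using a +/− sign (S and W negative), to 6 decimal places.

Point 1:
  Latitude: 44.702′ = 0.745033°; total 58.7450333
  hemisphere S, so the sign is −
  Longitude: 7 + 39.39/60 = 7.6565000
  E ⇒ keep positive
Point 2:
  Lat: 54′ + 33.4″ = 54.55667′; 6 + 54.55667/60 = 6.9092778
  N ⇒ keep positive
  Lon: 3′ + 54.3″ = 3.90500′; 121 + 3.90500/60 = 121.0650833
  E → positive
Point 3:
  Lat: 10 + 37/60 + 12/3600 = 10.6200000
  N → positive
  Longitude: 161 + 2/60 + 46.11/3600 = 161.0461417
  E ⇒ keep positive
Point 4:
  φ: 13 + 43.76/60 = 13.7293333
  N ⇒ keep positive
  λ: 86 + 8.39/60 = 86.1398333
  W → negative
Point 5:
  Lat: 42′ + 23″ = 42.38333′; 1 + 42.38333/60 = 1.7063889
  N → positive
  Longitude: 163° + 30/60 + 40.95/3600 = 163 + 0.500000 + 0.011375 = 163.5113750
  W → negative

1. -58.745033, 7.656500
2. 6.909278, 121.065083
3. 10.620000, 161.046142
4. 13.729333, -86.139833
5. 1.706389, -163.511375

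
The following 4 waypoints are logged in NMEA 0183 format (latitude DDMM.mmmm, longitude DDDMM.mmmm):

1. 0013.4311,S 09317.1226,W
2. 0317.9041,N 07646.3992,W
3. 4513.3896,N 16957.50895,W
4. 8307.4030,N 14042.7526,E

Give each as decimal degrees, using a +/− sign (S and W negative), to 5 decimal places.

Point 1:
  φ: split at 2 digits → 00° and 13.4311′; 0 + 13.4311/60 = 0.223852
  hemisphere S, so the sign is −
  Longitude: degrees = first 3 digits = 93, minutes = 17.1226; 93 + 17.1226/60 = 93.285377
  W ⇒ negate
Point 2:
  Latitude: degrees = first 2 digits = 3, minutes = 17.9041; 3 + 17.9041/60 = 3.298402
  N → positive
  Lon: degrees = first 3 digits = 76, minutes = 46.3992; 76 + 46.3992/60 = 76.773320
  W ⇒ negate
Point 3:
  Lat: degrees = first 2 digits = 45, minutes = 13.3896; 45 + 13.3896/60 = 45.223160
  N ⇒ keep positive
  λ: split at 3 digits → 169° and 57.50895′; 169 + 57.50895/60 = 169.958483
  hemisphere W, so the sign is −
Point 4:
  φ: split at 2 digits → 83° and 7.403′; 83 + 7.403/60 = 83.123383
  N ⇒ keep positive
  Longitude: split at 3 digits → 140° and 42.7526′; 140 + 42.7526/60 = 140.712543
  E → positive

1. -0.22385, -93.28538
2. 3.29840, -76.77332
3. 45.22316, -169.95848
4. 83.12338, 140.71254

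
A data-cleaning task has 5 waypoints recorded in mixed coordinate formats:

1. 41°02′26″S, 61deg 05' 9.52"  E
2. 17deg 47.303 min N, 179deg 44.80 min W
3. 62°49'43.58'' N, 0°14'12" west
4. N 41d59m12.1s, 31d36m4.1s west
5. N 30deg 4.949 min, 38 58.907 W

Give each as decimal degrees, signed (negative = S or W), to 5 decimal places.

1. -41.04056, 61.08598
2. 17.78838, -179.74667
3. 62.82877, -0.23667
4. 41.98669, -31.60114
5. 30.08248, -38.98178

Point 1:
  Lat: 41° + 2/60 + 26/3600 = 41 + 0.033333 + 0.007222 = 41.040556
  S → negative
  Longitude: 5′ + 9.52″ = 5.15867′; 61 + 5.15867/60 = 61.085978
  E → positive
Point 2:
  φ: 17 + 47.303/60 = 17.788383
  N ⇒ keep positive
  Lon: 179 + 44.8/60 = 179.746667
  hemisphere W, so the sign is −
Point 3:
  φ: 62 + 49/60 + 43.58/3600 = 62.828772
  N ⇒ keep positive
  λ: 0 + 14/60 + 12/3600 = 0.236667
  hemisphere W, so the sign is −
Point 4:
  Lat: 41° + 59/60 + 12.1/3600 = 41 + 0.983333 + 0.003361 = 41.986694
  N ⇒ keep positive
  λ: 36′ + 4.1″ = 36.06833′; 31 + 36.06833/60 = 31.601139
  hemisphere W, so the sign is −
Point 5:
  Lat: 30 + 4.949/60 = 30.082483
  N ⇒ keep positive
  Lon: 58.907′ = 0.981783°; total 38.981783
  W → negative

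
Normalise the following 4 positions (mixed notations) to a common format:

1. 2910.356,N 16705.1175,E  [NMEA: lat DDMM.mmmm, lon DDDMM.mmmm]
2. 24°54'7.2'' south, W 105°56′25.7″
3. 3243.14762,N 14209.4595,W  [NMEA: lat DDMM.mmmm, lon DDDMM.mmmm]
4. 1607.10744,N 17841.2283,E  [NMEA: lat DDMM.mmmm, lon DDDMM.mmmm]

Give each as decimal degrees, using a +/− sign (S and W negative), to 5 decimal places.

Point 1:
  Latitude: split at 2 digits → 29° and 10.356′; 29 + 10.356/60 = 29.172600
  N ⇒ keep positive
  Lon: split at 3 digits → 167° and 5.1175′; 167 + 5.1175/60 = 167.085292
  E ⇒ keep positive
Point 2:
  φ: 54′ + 7.2″ = 54.12000′; 24 + 54.12000/60 = 24.902000
  S ⇒ negate
  λ: 105° + 56/60 + 25.7/3600 = 105 + 0.933333 + 0.007139 = 105.940472
  hemisphere W, so the sign is −
Point 3:
  Lat: degrees = first 2 digits = 32, minutes = 43.14762; 32 + 43.14762/60 = 32.719127
  N ⇒ keep positive
  Lon: split at 3 digits → 142° and 9.4595′; 142 + 9.4595/60 = 142.157658
  W → negative
Point 4:
  Latitude: degrees = first 2 digits = 16, minutes = 7.10744; 16 + 7.10744/60 = 16.118457
  N → positive
  λ: split at 3 digits → 178° and 41.2283′; 178 + 41.2283/60 = 178.687138
  E ⇒ keep positive

1. 29.17260, 167.08529
2. -24.90200, -105.94047
3. 32.71913, -142.15766
4. 16.11846, 178.68714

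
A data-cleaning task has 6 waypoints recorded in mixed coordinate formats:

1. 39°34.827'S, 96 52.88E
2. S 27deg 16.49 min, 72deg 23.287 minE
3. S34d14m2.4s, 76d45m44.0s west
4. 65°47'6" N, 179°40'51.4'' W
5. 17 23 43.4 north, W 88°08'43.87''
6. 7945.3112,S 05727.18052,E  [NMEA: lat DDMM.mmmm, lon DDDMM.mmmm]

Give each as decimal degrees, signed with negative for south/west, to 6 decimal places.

Point 1:
  φ: 34.827′ = 0.580450°; total 39.5804500
  S ⇒ negate
  Lon: 52.88′ = 0.881333°; total 96.8813333
  E → positive
Point 2:
  Lat: 27 + 16.49/60 = 27.2748333
  S ⇒ negate
  Lon: 72 + 23.287/60 = 72.3881167
  E → positive
Point 3:
  Lat: 34 + 14/60 + 2.4/3600 = 34.2340000
  hemisphere S, so the sign is −
  Lon: 76° + 45/60 + 44/3600 = 76 + 0.750000 + 0.012222 = 76.7622222
  W ⇒ negate
Point 4:
  Lat: 65° + 47/60 + 6/3600 = 65 + 0.783333 + 0.001667 = 65.7850000
  N → positive
  λ: 179 + 40/60 + 51.4/3600 = 179.6809444
  W → negative
Point 5:
  Latitude: 17° + 23/60 + 43.4/3600 = 17 + 0.383333 + 0.012056 = 17.3953889
  N ⇒ keep positive
  Lon: 8′ + 43.87″ = 8.73117′; 88 + 8.73117/60 = 88.1455194
  W → negative
Point 6:
  φ: split at 2 digits → 79° and 45.3112′; 79 + 45.3112/60 = 79.7551867
  S → negative
  λ: split at 3 digits → 057° and 27.18052′; 57 + 27.18052/60 = 57.4530087
  E → positive

1. -39.580450, 96.881333
2. -27.274833, 72.388117
3. -34.234000, -76.762222
4. 65.785000, -179.680944
5. 17.395389, -88.145519
6. -79.755187, 57.453009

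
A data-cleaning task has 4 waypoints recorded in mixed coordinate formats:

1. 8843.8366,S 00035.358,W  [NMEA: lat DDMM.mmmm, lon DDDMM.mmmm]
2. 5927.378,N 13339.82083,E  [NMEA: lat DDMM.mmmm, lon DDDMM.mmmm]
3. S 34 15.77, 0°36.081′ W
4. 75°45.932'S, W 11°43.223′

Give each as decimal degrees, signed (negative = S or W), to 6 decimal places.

Point 1:
  Lat: degrees = first 2 digits = 88, minutes = 43.8366; 88 + 43.8366/60 = 88.7306100
  S → negative
  Longitude: degrees = first 3 digits = 0, minutes = 35.358; 0 + 35.358/60 = 0.5893000
  W → negative
Point 2:
  Latitude: split at 2 digits → 59° and 27.378′; 59 + 27.378/60 = 59.4563000
  N → positive
  λ: split at 3 digits → 133° and 39.82083′; 133 + 39.82083/60 = 133.6636805
  E ⇒ keep positive
Point 3:
  Latitude: 34 + 15.77/60 = 34.2628333
  S → negative
  λ: 36.081′ = 0.601350°; total 0.6013500
  W → negative
Point 4:
  φ: 75 + 45.932/60 = 75.7655333
  S → negative
  Lon: 43.223′ = 0.720383°; total 11.7203833
  hemisphere W, so the sign is −

1. -88.730610, -0.589300
2. 59.456300, 133.663681
3. -34.262833, -0.601350
4. -75.765533, -11.720383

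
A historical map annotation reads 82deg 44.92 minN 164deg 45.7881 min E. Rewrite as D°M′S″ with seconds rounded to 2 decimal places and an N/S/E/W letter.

Lat: 44.92000′ → 44′ and 0.92000 × 60 = 55.2000″
λ: 45.78810′ → 45′ and 0.78810 × 60 = 47.2860″

82°44′55.20″ N, 164°45′47.29″ E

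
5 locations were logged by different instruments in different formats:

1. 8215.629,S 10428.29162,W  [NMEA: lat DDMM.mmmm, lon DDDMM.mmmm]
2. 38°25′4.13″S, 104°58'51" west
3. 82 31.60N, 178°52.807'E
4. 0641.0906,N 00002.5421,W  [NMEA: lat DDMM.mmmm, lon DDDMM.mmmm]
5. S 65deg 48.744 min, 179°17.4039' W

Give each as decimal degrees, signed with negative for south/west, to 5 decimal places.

1. -82.26048, -104.47153
2. -38.41781, -104.98083
3. 82.52667, 178.88012
4. 6.68484, -0.04237
5. -65.81240, -179.29007

Point 1:
  Latitude: degrees = first 2 digits = 82, minutes = 15.629; 82 + 15.629/60 = 82.260483
  S → negative
  Longitude: degrees = first 3 digits = 104, minutes = 28.29162; 104 + 28.29162/60 = 104.471527
  hemisphere W, so the sign is −
Point 2:
  Latitude: 38 + 25/60 + 4.13/3600 = 38.417814
  S → negative
  λ: 58′ + 51″ = 58.85000′; 104 + 58.85000/60 = 104.980833
  W → negative
Point 3:
  Lat: 31.6′ = 0.526667°; total 82.526667
  N → positive
  Lon: 178 + 52.807/60 = 178.880117
  E ⇒ keep positive
Point 4:
  Lat: split at 2 digits → 06° and 41.0906′; 6 + 41.0906/60 = 6.684843
  N ⇒ keep positive
  Longitude: split at 3 digits → 000° and 2.5421′; 0 + 2.5421/60 = 0.042368
  W ⇒ negate
Point 5:
  Latitude: 65 + 48.744/60 = 65.812400
  S → negative
  Lon: 179 + 17.4039/60 = 179.290065
  W ⇒ negate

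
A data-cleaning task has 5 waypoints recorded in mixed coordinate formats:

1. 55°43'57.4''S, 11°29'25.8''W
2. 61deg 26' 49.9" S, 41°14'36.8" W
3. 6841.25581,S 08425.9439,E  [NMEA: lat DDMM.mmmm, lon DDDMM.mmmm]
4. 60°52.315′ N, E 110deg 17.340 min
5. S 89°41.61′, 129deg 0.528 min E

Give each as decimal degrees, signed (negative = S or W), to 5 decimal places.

Point 1:
  Lat: 43′ + 57.4″ = 43.95667′; 55 + 43.95667/60 = 55.732611
  S ⇒ negate
  Lon: 11 + 29/60 + 25.8/3600 = 11.490500
  W → negative
Point 2:
  Lat: 61 + 26/60 + 49.9/3600 = 61.447194
  S → negative
  Longitude: 41 + 14/60 + 36.8/3600 = 41.243556
  hemisphere W, so the sign is −
Point 3:
  Lat: degrees = first 2 digits = 68, minutes = 41.25581; 68 + 41.25581/60 = 68.687597
  S → negative
  Longitude: split at 3 digits → 084° and 25.9439′; 84 + 25.9439/60 = 84.432398
  E ⇒ keep positive
Point 4:
  Latitude: 60 + 52.315/60 = 60.871917
  N → positive
  Longitude: 17.34′ = 0.289000°; total 110.289000
  E ⇒ keep positive
Point 5:
  Lat: 89 + 41.61/60 = 89.693500
  hemisphere S, so the sign is −
  Lon: 0.528′ = 0.008800°; total 129.008800
  E ⇒ keep positive

1. -55.73261, -11.49050
2. -61.44719, -41.24356
3. -68.68760, 84.43240
4. 60.87192, 110.28900
5. -89.69350, 129.00880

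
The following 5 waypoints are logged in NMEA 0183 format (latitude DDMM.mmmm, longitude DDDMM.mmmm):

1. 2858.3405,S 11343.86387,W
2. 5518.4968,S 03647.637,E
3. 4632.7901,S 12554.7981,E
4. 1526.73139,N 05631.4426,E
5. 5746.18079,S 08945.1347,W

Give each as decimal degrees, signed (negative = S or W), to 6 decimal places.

Point 1:
  φ: degrees = first 2 digits = 28, minutes = 58.3405; 28 + 58.3405/60 = 28.9723417
  hemisphere S, so the sign is −
  Lon: degrees = first 3 digits = 113, minutes = 43.86387; 113 + 43.86387/60 = 113.7310645
  W ⇒ negate
Point 2:
  Lat: degrees = first 2 digits = 55, minutes = 18.4968; 55 + 18.4968/60 = 55.3082800
  S ⇒ negate
  Lon: split at 3 digits → 036° and 47.637′; 36 + 47.637/60 = 36.7939500
  E ⇒ keep positive
Point 3:
  Latitude: split at 2 digits → 46° and 32.7901′; 46 + 32.7901/60 = 46.5465017
  S ⇒ negate
  Lon: degrees = first 3 digits = 125, minutes = 54.7981; 125 + 54.7981/60 = 125.9133017
  E → positive
Point 4:
  Latitude: split at 2 digits → 15° and 26.73139′; 15 + 26.73139/60 = 15.4455232
  N ⇒ keep positive
  Lon: degrees = first 3 digits = 56, minutes = 31.4426; 56 + 31.4426/60 = 56.5240433
  E ⇒ keep positive
Point 5:
  Lat: degrees = first 2 digits = 57, minutes = 46.18079; 57 + 46.18079/60 = 57.7696798
  S → negative
  Lon: degrees = first 3 digits = 89, minutes = 45.1347; 89 + 45.1347/60 = 89.7522450
  W ⇒ negate

1. -28.972342, -113.731065
2. -55.308280, 36.793950
3. -46.546502, 125.913302
4. 15.445523, 56.524043
5. -57.769680, -89.752245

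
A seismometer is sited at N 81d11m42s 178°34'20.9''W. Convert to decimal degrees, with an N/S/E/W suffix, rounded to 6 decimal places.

Lat: 81 + 11/60 + 42/3600 = 81.1950000
Longitude: 178 + 34/60 + 20.9/3600 = 178.5724722

81.195000° N, 178.572472° W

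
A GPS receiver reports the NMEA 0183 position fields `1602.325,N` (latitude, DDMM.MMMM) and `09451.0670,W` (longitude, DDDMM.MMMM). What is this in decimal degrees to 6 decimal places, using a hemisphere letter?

φ: split at 2 digits → 16° and 2.325′; 16 + 2.325/60 = 16.0387500
Longitude: degrees = first 3 digits = 94, minutes = 51.067; 94 + 51.067/60 = 94.8511167

16.038750° N, 94.851117° W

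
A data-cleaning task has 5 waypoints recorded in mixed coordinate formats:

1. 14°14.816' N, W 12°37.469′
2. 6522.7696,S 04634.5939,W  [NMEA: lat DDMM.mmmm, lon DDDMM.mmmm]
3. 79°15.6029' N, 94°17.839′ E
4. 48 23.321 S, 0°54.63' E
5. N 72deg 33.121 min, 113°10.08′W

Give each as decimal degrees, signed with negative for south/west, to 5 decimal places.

Point 1:
  Latitude: 14.816′ = 0.246933°; total 14.246933
  N ⇒ keep positive
  λ: 12 + 37.469/60 = 12.624483
  hemisphere W, so the sign is −
Point 2:
  φ: degrees = first 2 digits = 65, minutes = 22.7696; 65 + 22.7696/60 = 65.379493
  S → negative
  Lon: degrees = first 3 digits = 46, minutes = 34.5939; 46 + 34.5939/60 = 46.576565
  W → negative
Point 3:
  Lat: 79 + 15.6029/60 = 79.260048
  N → positive
  Lon: 94 + 17.839/60 = 94.297317
  E → positive
Point 4:
  φ: 23.321′ = 0.388683°; total 48.388683
  S ⇒ negate
  λ: 0 + 54.63/60 = 0.910500
  E → positive
Point 5:
  φ: 72 + 33.121/60 = 72.552017
  N ⇒ keep positive
  Lon: 10.08′ = 0.168000°; total 113.168000
  W → negative

1. 14.24693, -12.62448
2. -65.37949, -46.57657
3. 79.26005, 94.29732
4. -48.38868, 0.91050
5. 72.55202, -113.16800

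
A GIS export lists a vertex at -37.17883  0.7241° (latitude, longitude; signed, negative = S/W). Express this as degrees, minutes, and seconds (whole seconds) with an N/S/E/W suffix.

37°10′44″ S, 0°43′27″ E

Latitude is negative → S; |value| = 37.178830
φ: 0.178830° → 10.72980′; 0.72980 × 60 = 43.79″
λ: 0.724100 × 60 = 43.44600′ → 43′, remainder × 60 = 26.76″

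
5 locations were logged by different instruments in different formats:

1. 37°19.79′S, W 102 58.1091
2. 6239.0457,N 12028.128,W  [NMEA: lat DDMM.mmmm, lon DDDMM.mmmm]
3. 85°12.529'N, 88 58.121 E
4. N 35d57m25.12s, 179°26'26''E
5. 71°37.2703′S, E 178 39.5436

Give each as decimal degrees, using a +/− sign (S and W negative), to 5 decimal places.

1. -37.32983, -102.96849
2. 62.65076, -120.46880
3. 85.20882, 88.96868
4. 35.95698, 179.44056
5. -71.62117, 178.65906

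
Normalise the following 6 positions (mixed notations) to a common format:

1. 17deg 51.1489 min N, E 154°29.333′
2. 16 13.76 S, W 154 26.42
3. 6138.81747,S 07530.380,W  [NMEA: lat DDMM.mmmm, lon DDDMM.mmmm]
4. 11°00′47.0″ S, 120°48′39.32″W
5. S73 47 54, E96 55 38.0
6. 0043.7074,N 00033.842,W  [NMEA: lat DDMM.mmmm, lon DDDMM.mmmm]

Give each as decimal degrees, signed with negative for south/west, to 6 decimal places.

Point 1:
  φ: 51.1489′ = 0.852482°; total 17.8524817
  N ⇒ keep positive
  λ: 154 + 29.333/60 = 154.4888833
  E → positive
Point 2:
  φ: 16 + 13.76/60 = 16.2293333
  S ⇒ negate
  Lon: 26.42′ = 0.440333°; total 154.4403333
  W ⇒ negate
Point 3:
  Lat: degrees = first 2 digits = 61, minutes = 38.81747; 61 + 38.81747/60 = 61.6469578
  S ⇒ negate
  λ: degrees = first 3 digits = 75, minutes = 30.38; 75 + 30.38/60 = 75.5063333
  hemisphere W, so the sign is −
Point 4:
  φ: 0′ + 47″ = 0.78333′; 11 + 0.78333/60 = 11.0130556
  hemisphere S, so the sign is −
  λ: 120° + 48/60 + 39.32/3600 = 120 + 0.800000 + 0.010922 = 120.8109222
  W ⇒ negate
Point 5:
  Lat: 73 + 47/60 + 54/3600 = 73.7983333
  S ⇒ negate
  Longitude: 55′ + 38″ = 55.63333′; 96 + 55.63333/60 = 96.9272222
  E → positive
Point 6:
  Lat: degrees = first 2 digits = 0, minutes = 43.7074; 0 + 43.7074/60 = 0.7284567
  N → positive
  λ: split at 3 digits → 000° and 33.842′; 0 + 33.842/60 = 0.5640333
  W → negative

1. 17.852482, 154.488883
2. -16.229333, -154.440333
3. -61.646958, -75.506333
4. -11.013056, -120.810922
5. -73.798333, 96.927222
6. 0.728457, -0.564033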